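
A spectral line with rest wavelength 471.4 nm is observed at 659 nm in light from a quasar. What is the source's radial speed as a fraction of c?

0.323

λ'/λ₀ = 1.3980 > 1 (redshift), so the source is receding.
λ'/λ₀ = √((1 + β)/(1 − β)) for a receding source ⇒ β = (r² − 1)/(r² + 1) with r = λ'/λ₀.
β = (1.9543 − 1)/(1.9543 + 1) ≈ 0.323.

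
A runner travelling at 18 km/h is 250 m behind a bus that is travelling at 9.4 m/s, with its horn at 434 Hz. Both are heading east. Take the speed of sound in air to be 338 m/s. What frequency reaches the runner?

18 km/h = 5 m/s.
The runner is behind, so the bus is moving away from it while the runner is moving toward the bus.
With source receding and observer approaching, f' = f · (v + v_o)/(v + v_s).
f' = 434 × (338 + 5)/(338 + 9.4) = 434 × 343/347.4 ≈ 429 Hz.

429 Hz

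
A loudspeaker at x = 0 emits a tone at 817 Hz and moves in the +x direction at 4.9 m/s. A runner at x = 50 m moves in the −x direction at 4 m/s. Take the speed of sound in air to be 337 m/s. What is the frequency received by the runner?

The observer lies on the +x side, so the source is heading toward the observer and the observer is heading toward the source.
Both move, so f' = f · (v + v_o)/(v − v_s).
f' = 817 × (337 + 4)/(337 − 4.9) = 817 × 341/332.1 ≈ 839 Hz.

839 Hz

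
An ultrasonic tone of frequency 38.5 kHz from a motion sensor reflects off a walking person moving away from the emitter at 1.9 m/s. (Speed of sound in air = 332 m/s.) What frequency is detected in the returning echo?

38.1 kHz

At the walking person (a moving observer), f₁ = f₀ · (v − u)/v = 38.5 × 330.1/332 ≈ 38.3 kHz.
On reflection it acts as a source moving away from the stationary detector: f₂ = f₁ · v/(v + u) = 38.3 × 332/333.9 ≈ 38.1 kHz.
Equivalently f₂ = f₀ · (v − u)/(v + u).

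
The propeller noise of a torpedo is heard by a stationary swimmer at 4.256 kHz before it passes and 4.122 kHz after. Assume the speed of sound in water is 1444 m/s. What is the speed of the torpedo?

f₁/f₂ = (v + v_s)/(v − v_s), so v_s = v · (f₁ − f₂)/(f₁ + f₂).
v_s = 1444 × (4.256 − 4.122)/(4.256 + 4.122) = 1444 × 0.134/8.378 ≈ 23.1 m/s.

23.1 m/s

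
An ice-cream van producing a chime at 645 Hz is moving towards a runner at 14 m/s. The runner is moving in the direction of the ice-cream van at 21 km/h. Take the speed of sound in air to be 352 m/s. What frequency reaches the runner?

683 Hz

21 km/h = 5.833 m/s.
Both move, so f' = f · (v + v_o)/(v − v_s).
f' = 645 × (352 + 5.833)/(352 − 14) = 645 × 357.83/338 ≈ 683 Hz.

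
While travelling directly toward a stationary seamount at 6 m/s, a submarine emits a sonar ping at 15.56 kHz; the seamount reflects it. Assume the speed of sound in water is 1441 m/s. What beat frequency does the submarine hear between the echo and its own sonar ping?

130 Hz

The seamount receives the sound from a moving source: f₁ = f₀ · v/(v − v_e) = 15.56 × 1441/1435 ≈ 15.6251 kHz.
On the return leg the submarine is a moving observer: f₂ = f₁ · (v + v_e)/v = 15.6251 × 1447/1441 ≈ 15.6901 kHz.
Equivalently f₂ = f₀ · (v + v_e)/(v − v_e).
Beat against the emitted tone (with f₀ = 15560 Hz): |f₂ − f₀| = 2v_e·f₀/(v − v_e) = 2 × 6 × 15560/1435 ≈ 130 Hz.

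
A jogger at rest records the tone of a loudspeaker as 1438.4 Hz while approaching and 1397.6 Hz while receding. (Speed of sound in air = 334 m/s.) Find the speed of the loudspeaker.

4.8 m/s

f₁/f₂ = (v + v_s)/(v − v_s), so v_s = v · (f₁ − f₂)/(f₁ + f₂).
v_s = 334 × (1438.4 − 1397.6)/(1438.4 + 1397.6) = 334 × 40.8/2836.0 ≈ 4.8 m/s.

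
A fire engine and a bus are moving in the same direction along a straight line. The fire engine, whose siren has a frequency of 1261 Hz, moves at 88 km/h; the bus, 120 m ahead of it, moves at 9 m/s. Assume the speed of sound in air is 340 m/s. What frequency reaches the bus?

88 km/h = 24.44 m/s.
The bus is ahead, so the fire engine is moving toward it while the bus is moving away from the fire engine.
Both move, so f' = f · (v − v_o)/(v − v_s).
f' = 1261 × (340 − 9)/(340 − 24.44) = 1261 × 331/315.56 ≈ 1323 Hz.

1323 Hz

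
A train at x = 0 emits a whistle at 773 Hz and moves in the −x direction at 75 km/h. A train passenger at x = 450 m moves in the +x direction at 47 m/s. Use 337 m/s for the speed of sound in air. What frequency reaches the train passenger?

75 km/h = 20.83 m/s.
The observer lies on the +x side, so the source is heading away from the observer and the observer is heading away from the source.
With source receding and observer receding, f' = f · (v − v_o)/(v + v_s).
f' = 773 × (337 − 47)/(337 + 20.83) = 773 × 290/357.83 ≈ 626 Hz.

626 Hz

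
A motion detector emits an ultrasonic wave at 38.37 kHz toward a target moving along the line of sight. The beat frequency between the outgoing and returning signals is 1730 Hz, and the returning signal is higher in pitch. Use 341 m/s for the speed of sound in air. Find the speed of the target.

7.5 m/s

Double Doppler shift off a moving reflector: f₂ = f₀ · (v + u)/(v − u) (u > 0 toward emitter).
Returning signal is higher, so f₂ = f₀ + Δf = 38370 + 1730 = 40100 Hz.
Rearranging, u = v · (f₂ − f₀)/(f₂ + f₀) = 341 × 1730/78470 ≈ 7.5 m/s.
So the target is moving at 7.5 m/s toward the emitter.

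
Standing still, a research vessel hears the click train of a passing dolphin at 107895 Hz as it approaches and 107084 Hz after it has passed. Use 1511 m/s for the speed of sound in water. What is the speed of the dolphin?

f₁/f₂ = (v + v_s)/(v − v_s), so v_s = v · (f₁ − f₂)/(f₁ + f₂).
v_s = 1511 × (107895 − 107084)/(107895 + 107084) = 1511 × 811/214979 ≈ 5.7 m/s.

5.7 m/s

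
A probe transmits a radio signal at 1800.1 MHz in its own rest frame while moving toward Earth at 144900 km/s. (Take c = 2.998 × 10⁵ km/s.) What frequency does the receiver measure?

β = v/c = 144900/299800 = 0.4833.
Relativistic Doppler for frequency: f' = f₀ · √((1 + β)/(1 − β)).
f' = 1800.1 × √(1.4833/0.5167) = 1800.1 × 1.69437 ≈ 3050.0 MHz.

3050.0 MHz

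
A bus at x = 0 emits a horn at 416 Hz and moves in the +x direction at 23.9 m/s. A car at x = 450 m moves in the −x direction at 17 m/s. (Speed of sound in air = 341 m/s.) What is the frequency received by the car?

The observer lies on the +x side, so the source is heading toward the observer and the observer is heading toward the source.
General Doppler shift: f' = f · (v + v_o)/(v − v_s).
f' = 416 × (341 + 17)/(341 − 23.9) = 416 × 358/317.1 ≈ 470 Hz.

470 Hz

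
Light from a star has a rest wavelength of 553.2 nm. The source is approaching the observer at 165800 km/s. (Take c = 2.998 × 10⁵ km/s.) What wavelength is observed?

296.8 nm

β = v/c = 165800/299800 = 0.5530.
Relativistic Doppler for wavelength: λ' = λ₀ · √((1 − β)/(1 + β)).
λ' = 553.2 × √(0.4470/1.5530) = 553.2 × 0.53647 ≈ 296.8 nm.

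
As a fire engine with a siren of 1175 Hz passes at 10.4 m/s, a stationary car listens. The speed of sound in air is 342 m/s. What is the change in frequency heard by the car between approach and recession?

71.5 Hz

Approaching: f₁ = f · v/(v − v_s) = 1175 × 342/331.6 ≈ 1211.9 Hz.
Receding: f₂ = f · v/(v + v_s) = 1175 × 342/352.4 ≈ 1140.3 Hz.
Drop: f₁ − f₂ = 2f·v·v_s/(v² − v_s²) = 2 × 1175 × 342 × 10.4/(342² − 10.4²) ≈ 71.5 Hz.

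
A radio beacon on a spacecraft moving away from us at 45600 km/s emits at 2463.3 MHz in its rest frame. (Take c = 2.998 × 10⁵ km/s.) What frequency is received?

β = v/c = 45600/299800 = 0.1521.
Relativistic Doppler for frequency: f' = f₀ · √((1 − β)/(1 + β)).
f' = 2463.3 × √(0.8479/1.1521) = 2463.3 × 0.85788 ≈ 2113.2 MHz.

2113.2 MHz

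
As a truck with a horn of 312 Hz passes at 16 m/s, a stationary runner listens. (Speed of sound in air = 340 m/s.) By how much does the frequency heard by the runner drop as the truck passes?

Approaching: f₁ = f · v/(v − v_s) = 312 × 340/324 ≈ 327.4 Hz.
Receding: f₂ = f · v/(v + v_s) = 312 × 340/356 ≈ 298.0 Hz.
Drop: f₁ − f₂ = 2f·v·v_s/(v² − v_s²) = 2 × 312 × 340 × 16/(340² − 16²) ≈ 29.4 Hz.

29.4 Hz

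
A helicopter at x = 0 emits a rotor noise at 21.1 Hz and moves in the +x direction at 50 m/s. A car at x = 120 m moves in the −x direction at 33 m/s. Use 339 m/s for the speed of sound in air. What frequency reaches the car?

The observer lies on the +x side, so the source is heading toward the observer and the observer is heading toward the source.
General Doppler shift: f' = f · (v + v_o)/(v − v_s).
f' = 21.1 × (339 + 33)/(339 − 50) = 21.1 × 372/289 ≈ 27.2 Hz.

27.2 Hz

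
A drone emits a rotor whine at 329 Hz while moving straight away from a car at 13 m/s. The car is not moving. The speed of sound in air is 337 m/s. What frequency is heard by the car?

Only the source moves, away from the listener, so f' = f · v/(v + v_s).
f' = 329 × 337/(337 + 13) = 329 × 337/350 ≈ 317 Hz.

317 Hz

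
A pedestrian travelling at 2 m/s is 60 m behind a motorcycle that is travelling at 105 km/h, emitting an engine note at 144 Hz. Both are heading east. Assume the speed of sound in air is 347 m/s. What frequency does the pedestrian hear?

134 Hz

105 km/h = 29.17 m/s.
The pedestrian is behind, so the motorcycle is moving away from it while the pedestrian is moving toward the motorcycle.
With source receding and observer approaching, f' = f · (v + v_o)/(v + v_s).
f' = 144 × (347 + 2)/(347 + 29.17) = 144 × 349/376.17 ≈ 134 Hz.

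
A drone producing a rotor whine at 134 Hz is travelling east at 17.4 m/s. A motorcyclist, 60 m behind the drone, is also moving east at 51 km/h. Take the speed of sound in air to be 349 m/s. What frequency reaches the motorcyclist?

51 km/h = 14.17 m/s.
The motorcyclist is behind, so the drone is moving away from it while the motorcyclist is moving toward the drone.
Both move, so f' = f · (v + v_o)/(v + v_s).
f' = 134 × (349 + 14.17)/(349 + 17.4) = 134 × 363.17/366.4 ≈ 133 Hz.

133 Hz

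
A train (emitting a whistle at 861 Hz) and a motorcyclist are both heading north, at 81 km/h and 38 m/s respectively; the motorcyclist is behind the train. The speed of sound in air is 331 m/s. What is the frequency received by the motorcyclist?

81 km/h = 22.5 m/s.
The motorcyclist is behind, so the train is moving away from it while the motorcyclist is moving toward the train.
General Doppler shift: f' = f · (v + v_o)/(v + v_s).
f' = 861 × (331 + 38)/(331 + 22.5) = 861 × 369/353.5 ≈ 899 Hz.

899 Hz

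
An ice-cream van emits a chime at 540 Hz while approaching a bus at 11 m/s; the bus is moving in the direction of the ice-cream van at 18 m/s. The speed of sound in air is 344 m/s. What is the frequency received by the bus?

General Doppler shift: f' = f · (v + v_o)/(v − v_s).
f' = 540 × (344 + 18)/(344 − 11) = 540 × 362/333 ≈ 587 Hz.

587 Hz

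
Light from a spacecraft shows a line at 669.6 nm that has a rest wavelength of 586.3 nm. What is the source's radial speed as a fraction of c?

λ'/λ₀ = 1.1421 > 1 (redshift), so the source is receding.
λ'/λ₀ = √((1 + β)/(1 − β)) for a receding source ⇒ β = (r² − 1)/(r² + 1) with r = λ'/λ₀.
β = (1.3043 − 1)/(1.3043 + 1) ≈ 0.132.

0.132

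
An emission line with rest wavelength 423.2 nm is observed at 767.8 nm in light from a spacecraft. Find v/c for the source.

0.534

λ'/λ₀ = 1.8143 > 1 (redshift), so the source is receding.
λ'/λ₀ = √((1 + β)/(1 − β)) for a receding source ⇒ β = (r² − 1)/(r² + 1) with r = λ'/λ₀.
β = (3.2916 − 1)/(3.2916 + 1) ≈ 0.534.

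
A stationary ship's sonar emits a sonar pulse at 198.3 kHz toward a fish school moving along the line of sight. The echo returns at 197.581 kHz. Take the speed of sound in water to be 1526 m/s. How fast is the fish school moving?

Double Doppler shift off a moving reflector: f₂ = f₀ · (v + u)/(v − u) (u > 0 toward emitter).
Rearranging, u = v · (f₂ − f₀)/(f₂ + f₀) = 1526 × -0.719/395.881 ≈ -2.77 m/s.
So the fish school is moving at 2.77 m/s away from the emitter.

2.77 m/s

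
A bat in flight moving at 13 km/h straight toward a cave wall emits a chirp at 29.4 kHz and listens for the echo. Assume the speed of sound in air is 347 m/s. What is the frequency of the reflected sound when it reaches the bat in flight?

30.0 kHz

13 km/h = 3.611 m/s.
The cave wall receives the sound from a moving source: f₁ = f₀ · v/(v − v_e) = 29.4 × 347/343.39 ≈ 29.7 kHz.
On the return leg the bat in flight is a moving observer: f₂ = f₁ · (v + v_e)/v = 29.7 × 350.61/347 ≈ 30.0 kHz.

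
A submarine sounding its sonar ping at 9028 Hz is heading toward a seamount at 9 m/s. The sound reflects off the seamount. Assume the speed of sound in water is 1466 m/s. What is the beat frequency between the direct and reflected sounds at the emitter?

The seamount receives the sound from a moving source: f₁ = f₀ · v/(v − v_e) = 9028 × 1466/1457 ≈ 9083.8 Hz.
On the return leg the submarine is a moving observer: f₂ = f₁ · (v + v_e)/v = 9083.8 × 1475/1466 ≈ 9139.5 Hz.
Beat against the emitted tone: |f₂ − f₀| = 2v_e·f₀/(v − v_e) = 2 × 9 × 9028/1457 ≈ 112 Hz.

112 Hz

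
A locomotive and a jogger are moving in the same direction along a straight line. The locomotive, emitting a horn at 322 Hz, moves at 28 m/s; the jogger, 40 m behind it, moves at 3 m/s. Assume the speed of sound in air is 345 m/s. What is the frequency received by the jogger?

The jogger is behind, so the locomotive is moving away from it while the jogger is moving toward the locomotive.
Both move, so f' = f · (v + v_o)/(v + v_s).
f' = 322 × (345 + 3)/(345 + 28) = 322 × 348/373 ≈ 300 Hz.

300 Hz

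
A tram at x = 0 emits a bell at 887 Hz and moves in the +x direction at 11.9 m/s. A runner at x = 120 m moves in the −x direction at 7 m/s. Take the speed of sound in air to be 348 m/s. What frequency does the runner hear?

937 Hz

The observer lies on the +x side, so the source is heading toward the observer and the observer is heading toward the source.
Both move, so f' = f · (v + v_o)/(v − v_s).
f' = 887 × (348 + 7)/(348 − 11.9) = 887 × 355/336.1 ≈ 937 Hz.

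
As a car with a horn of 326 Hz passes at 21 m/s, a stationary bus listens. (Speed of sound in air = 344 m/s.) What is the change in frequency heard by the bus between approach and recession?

Approaching: f₁ = f · v/(v − v_s) = 326 × 344/323 ≈ 347.2 Hz.
Receding: f₂ = f · v/(v + v_s) = 326 × 344/365 ≈ 307.2 Hz.
Drop: f₁ − f₂ = 2f·v·v_s/(v² − v_s²) = 2 × 326 × 344 × 21/(344² − 21²) ≈ 40.0 Hz.

40.0 Hz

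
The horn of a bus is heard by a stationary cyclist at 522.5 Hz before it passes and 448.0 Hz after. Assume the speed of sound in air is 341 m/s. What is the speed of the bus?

26 m/s

f₁/f₂ = (v + v_s)/(v − v_s), so v_s = v · (f₁ − f₂)/(f₁ + f₂).
v_s = 341 × (522.5 − 448.0)/(522.5 + 448.0) = 341 × 74.5/970.5 ≈ 26 m/s.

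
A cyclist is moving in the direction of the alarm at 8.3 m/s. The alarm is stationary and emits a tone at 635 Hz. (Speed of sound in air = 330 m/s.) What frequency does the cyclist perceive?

651 Hz

Only the observer moves, toward the source, so f' = f · (v + v_o)/v.
f' = 635 × (330 + 8.3)/330 = 635 × 338.3/330 ≈ 651 Hz.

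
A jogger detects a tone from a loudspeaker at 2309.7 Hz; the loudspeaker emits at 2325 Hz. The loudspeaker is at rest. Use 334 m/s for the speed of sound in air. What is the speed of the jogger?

f' < f, so the jogger is receding.
f' = f · (v − v_o)/v ⇒ v_o = v · |f'/f − 1|.
v_o = 334 × |2309.7/2325 − 1| = 334 × 0.006581 ≈ 2.20 m/s.

2.20 m/s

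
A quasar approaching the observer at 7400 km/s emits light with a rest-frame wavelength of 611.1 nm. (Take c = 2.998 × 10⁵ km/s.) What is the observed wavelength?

596.2 nm

β = v/c = 7400/299800 = 0.0247.
Relativistic Doppler for wavelength: λ' = λ₀ · √((1 − β)/(1 + β)).
λ' = 611.1 × √(0.9753/1.0247) = 611.1 × 0.97561 ≈ 596.2 nm.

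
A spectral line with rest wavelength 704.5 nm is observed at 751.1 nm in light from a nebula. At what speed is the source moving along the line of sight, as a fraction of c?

λ'/λ₀ = 1.0661 > 1 (redshift), so the source is receding.
λ'/λ₀ = √((1 + β)/(1 − β)) for a receding source ⇒ β = (r² − 1)/(r² + 1) with r = λ'/λ₀.
β = (1.1367 − 1)/(1.1367 + 1) ≈ 0.064.

0.064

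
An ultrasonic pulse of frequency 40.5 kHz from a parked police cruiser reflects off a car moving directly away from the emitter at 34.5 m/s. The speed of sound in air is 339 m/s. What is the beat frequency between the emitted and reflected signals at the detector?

7482 Hz

The car first receives the wave as a moving observer: f₁ = f₀ · (v − u)/v = 40.5 × (339 − 34.5)/339 ≈ 36.38 kHz.
The reflection then acts as a moving source: f₂ = f₁ · v/(v + u) ≈ 33.02 kHz.
Equivalently f₂ = f₀ · (v − u)/(v + u).
Beat frequency (with f₀ = 40500 Hz): |f₂ − f₀| = 2u·f₀/(v + u) = 2 × 34.5 × 40500/373.5 ≈ 7482 Hz.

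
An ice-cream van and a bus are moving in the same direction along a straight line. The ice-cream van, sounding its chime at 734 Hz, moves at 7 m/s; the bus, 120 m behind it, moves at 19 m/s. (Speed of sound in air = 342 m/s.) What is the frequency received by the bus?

759 Hz

The bus is behind, so the ice-cream van is moving away from it while the bus is moving toward the ice-cream van.
Both move, so f' = f · (v + v_o)/(v + v_s).
f' = 734 × (342 + 19)/(342 + 7) = 734 × 361/349 ≈ 759 Hz.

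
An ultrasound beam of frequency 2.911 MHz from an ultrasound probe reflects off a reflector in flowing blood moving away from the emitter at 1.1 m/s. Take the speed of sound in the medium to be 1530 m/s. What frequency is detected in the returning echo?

2.907 MHz

At the reflector in flowing blood (a moving observer), f₁ = f₀ · (v − u)/v = 2.911 × 1528.9/1530 ≈ 2.909 MHz.
On reflection it acts as a source moving away from the stationary detector: f₂ = f₁ · v/(v + u) = 2.909 × 1530/1531.1 ≈ 2.907 MHz.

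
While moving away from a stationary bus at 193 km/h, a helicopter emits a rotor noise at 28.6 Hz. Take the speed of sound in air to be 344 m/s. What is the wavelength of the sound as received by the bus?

13.90 m

193 km/h = 53.61 m/s.
Only the source moves, away from the listener, so f' = f · v/(v + v_s).
f' = 28.6 × 344/(344 + 53.61) ≈ 24.7 Hz.
λ' = v/f' = 344/24.7438 ≈ 13.90 m.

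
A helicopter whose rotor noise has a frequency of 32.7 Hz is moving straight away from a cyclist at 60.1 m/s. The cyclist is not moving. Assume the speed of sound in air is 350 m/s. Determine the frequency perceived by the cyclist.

27.9 Hz

Moving source, stationary observer: f' = f · v/(v + v_s) since the source is receding.
f' = 32.7 × 350/(350 + 60.1) = 32.7 × 350/410.1 ≈ 27.9 Hz.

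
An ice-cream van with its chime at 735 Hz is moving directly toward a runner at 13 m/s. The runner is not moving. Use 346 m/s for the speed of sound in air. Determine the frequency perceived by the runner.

764 Hz

Only the source moves, toward the listener, so f' = f · v/(v − v_s).
f' = 735 × 346/(346 − 13) = 735 × 346/333 ≈ 764 Hz.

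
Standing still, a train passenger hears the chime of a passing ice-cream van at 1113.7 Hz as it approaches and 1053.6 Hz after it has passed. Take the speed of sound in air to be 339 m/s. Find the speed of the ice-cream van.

f₁/f₂ = (v + v_s)/(v − v_s), so v_s = v · (f₁ − f₂)/(f₁ + f₂).
v_s = 339 × (1113.7 − 1053.6)/(1113.7 + 1053.6) = 339 × 60.1/2167.3 ≈ 9.4 m/s.

9.4 m/s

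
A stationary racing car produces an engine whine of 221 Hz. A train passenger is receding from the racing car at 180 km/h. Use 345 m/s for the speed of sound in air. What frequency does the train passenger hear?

180 km/h = 50 m/s.
Moving observer, stationary source: f' = f · (v − v_o)/v.
f' = 221 × (345 − 50)/345 = 221 × 295/345 ≈ 189 Hz.

189 Hz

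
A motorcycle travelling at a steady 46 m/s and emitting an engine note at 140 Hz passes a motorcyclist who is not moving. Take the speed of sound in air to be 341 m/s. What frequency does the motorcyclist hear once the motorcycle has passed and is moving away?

Receding: f₂ = f · v/(v + v_s) = 140 × 341/387 ≈ 123 Hz.

123 Hz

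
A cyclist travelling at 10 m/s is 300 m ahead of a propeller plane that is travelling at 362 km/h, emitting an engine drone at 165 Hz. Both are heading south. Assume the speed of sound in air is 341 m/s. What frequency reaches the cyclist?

227 Hz

362 km/h = 100.6 m/s.
The cyclist is ahead, so the propeller plane is moving toward it while the cyclist is moving away from the propeller plane.
With source approaching and observer receding, f' = f · (v − v_o)/(v − v_s).
f' = 165 × (341 − 10)/(341 − 100.6) = 165 × 331/240.44 ≈ 227 Hz.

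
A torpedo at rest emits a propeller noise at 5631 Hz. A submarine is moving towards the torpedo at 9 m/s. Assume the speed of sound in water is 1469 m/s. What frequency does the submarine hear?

Moving observer, stationary source: f' = f · (v + v_o)/v.
f' = 5631 × (1469 + 9)/1469 = 5631 × 1478/1469 ≈ 5665 Hz.

5665 Hz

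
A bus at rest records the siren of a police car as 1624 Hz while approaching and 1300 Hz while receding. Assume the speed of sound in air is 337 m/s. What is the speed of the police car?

37 m/s

f₁/f₂ = (v + v_s)/(v − v_s), so v_s = v · (f₁ − f₂)/(f₁ + f₂).
v_s = 337 × (1624 − 1300)/(1624 + 1300) = 337 × 324/2924 ≈ 37 m/s.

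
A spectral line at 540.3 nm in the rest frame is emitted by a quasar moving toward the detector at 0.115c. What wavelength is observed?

Relativistic Doppler for wavelength: λ' = λ₀ · √((1 − β)/(1 + β)).
λ' = 540.3 × √(0.8850/1.1150) = 540.3 × 0.89091 ≈ 481.4 nm.

481.4 nm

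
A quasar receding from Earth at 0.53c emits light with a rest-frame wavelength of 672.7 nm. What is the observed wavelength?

1213.7 nm

Relativistic Doppler for wavelength: λ' = λ₀ · √((1 + β)/(1 − β)).
λ' = 672.7 × √(1.5300/0.4700) = 672.7 × 1.80425 ≈ 1213.7 nm.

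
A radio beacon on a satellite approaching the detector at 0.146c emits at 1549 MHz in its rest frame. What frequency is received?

1794.4 MHz

Relativistic Doppler for frequency: f' = f₀ · √((1 + β)/(1 − β)).
f' = 1549 × √(1.1460/0.8540) = 1549 × 1.15841 ≈ 1794.4 MHz.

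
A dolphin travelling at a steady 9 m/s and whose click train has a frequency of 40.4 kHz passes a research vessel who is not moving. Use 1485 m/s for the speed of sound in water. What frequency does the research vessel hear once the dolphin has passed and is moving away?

Receding: f₂ = f · v/(v + v_s) = 40.4 × 1485/1494 ≈ 40.2 kHz.

40.2 kHz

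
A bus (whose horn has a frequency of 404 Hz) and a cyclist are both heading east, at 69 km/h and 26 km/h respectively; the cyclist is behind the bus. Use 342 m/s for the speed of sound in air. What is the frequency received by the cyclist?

391 Hz

69 km/h = 19.17 m/s; 26 km/h = 7.222 m/s.
The cyclist is behind, so the bus is moving away from it while the cyclist is moving toward the bus.
General Doppler shift: f' = f · (v + v_o)/(v + v_s).
f' = 404 × (342 + 7.222)/(342 + 19.17) = 404 × 349.22/361.17 ≈ 391 Hz.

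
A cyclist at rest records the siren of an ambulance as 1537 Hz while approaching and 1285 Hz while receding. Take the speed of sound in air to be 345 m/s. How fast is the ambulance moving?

f₁/f₂ = (v + v_s)/(v − v_s), so v_s = v · (f₁ − f₂)/(f₁ + f₂).
v_s = 345 × (1537 − 1285)/(1537 + 1285) = 345 × 252/2822 ≈ 31 m/s.

31 m/s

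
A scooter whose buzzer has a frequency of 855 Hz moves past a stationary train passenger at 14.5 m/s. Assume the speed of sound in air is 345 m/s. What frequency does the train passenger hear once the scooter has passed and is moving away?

821 Hz

Receding: f₂ = f · v/(v + v_s) = 855 × 345/359.5 ≈ 821 Hz.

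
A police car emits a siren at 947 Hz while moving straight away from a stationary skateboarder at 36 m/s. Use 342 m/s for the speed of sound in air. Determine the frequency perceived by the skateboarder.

857 Hz

With the source moving away from a stationary observer, f' = f · v/(v + v_s).
f' = 947 × 342/(342 + 36) = 947 × 342/378 ≈ 857 Hz.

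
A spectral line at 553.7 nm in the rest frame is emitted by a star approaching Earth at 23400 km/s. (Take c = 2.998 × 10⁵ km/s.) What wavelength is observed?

512.0 nm

β = v/c = 23400/299800 = 0.0781.
Relativistic Doppler for wavelength: λ' = λ₀ · √((1 − β)/(1 + β)).
λ' = 553.7 × √(0.9219/1.0781) = 553.7 × 0.92477 ≈ 512.0 nm.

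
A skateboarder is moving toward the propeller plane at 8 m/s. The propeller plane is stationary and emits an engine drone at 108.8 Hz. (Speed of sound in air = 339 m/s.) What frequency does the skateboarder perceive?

111 Hz

Only the observer moves, toward the source, so f' = f · (v + v_o)/v.
f' = 108.8 × (339 + 8)/339 = 108.8 × 347/339 ≈ 111 Hz.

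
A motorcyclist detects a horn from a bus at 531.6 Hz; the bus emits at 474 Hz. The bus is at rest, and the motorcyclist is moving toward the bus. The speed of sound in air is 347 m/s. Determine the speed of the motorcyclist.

42 m/s

f' = f · (v + v_o)/v ⇒ v_o = v · |f'/f − 1|.
v_o = 347 × |531.6/474 − 1| = 347 × 0.1215 ≈ 42 m/s.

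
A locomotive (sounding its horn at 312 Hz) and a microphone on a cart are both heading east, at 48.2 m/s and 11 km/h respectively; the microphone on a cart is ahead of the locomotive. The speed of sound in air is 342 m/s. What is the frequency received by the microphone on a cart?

360 Hz

11 km/h = 3.056 m/s.
The microphone on a cart is ahead, so the locomotive is moving toward it while the microphone on a cart is moving away from the locomotive.
Both move, so f' = f · (v − v_o)/(v − v_s).
f' = 312 × (342 − 3.056)/(342 − 48.2) = 312 × 338.94/293.8 ≈ 360 Hz.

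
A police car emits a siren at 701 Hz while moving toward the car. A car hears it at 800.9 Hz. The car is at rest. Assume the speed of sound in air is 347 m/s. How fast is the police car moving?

43 m/s

f' = f · v/(v − v_s) ⇒ v_s = v · |1 − f/f'|.
v_s = 347 × |1 − 701/800.9| = 347 × 0.1247 ≈ 43 m/s.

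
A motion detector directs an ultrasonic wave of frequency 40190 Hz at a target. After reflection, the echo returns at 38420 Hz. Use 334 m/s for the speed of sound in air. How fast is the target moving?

Double Doppler shift off a moving reflector: f₂ = f₀ · (v + u)/(v − u) (u > 0 toward emitter).
Rearranging, u = v · (f₂ − f₀)/(f₂ + f₀) = 334 × -1770/78610 ≈ -7.5 m/s.
So the target is moving at 7.5 m/s away from the emitter.

7.5 m/s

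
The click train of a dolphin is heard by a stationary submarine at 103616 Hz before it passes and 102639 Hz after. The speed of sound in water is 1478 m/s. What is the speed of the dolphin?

f₁/f₂ = (v + v_s)/(v − v_s), so v_s = v · (f₁ − f₂)/(f₁ + f₂).
v_s = 1478 × (103616 − 102639)/(103616 + 102639) = 1478 × 977/206255 ≈ 7.0 m/s.

7.0 m/s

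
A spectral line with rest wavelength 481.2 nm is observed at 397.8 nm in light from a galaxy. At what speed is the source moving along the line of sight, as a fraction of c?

λ'/λ₀ = 0.8267 < 1 (blueshift), so the source is approaching.
λ'/λ₀ = √((1 − β)/(1 + β)) for an approaching source ⇒ β = (1 − r²)/(1 + r²) with r = λ'/λ₀.
β = (1 − 0.6834)/(1 + 0.6834) ≈ 0.188.

0.188c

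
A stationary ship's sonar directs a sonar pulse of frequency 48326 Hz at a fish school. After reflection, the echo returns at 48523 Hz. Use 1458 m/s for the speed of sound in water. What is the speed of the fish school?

2.97 m/s

Double Doppler shift off a moving reflector: f₂ = f₀ · (v + u)/(v − u) (u > 0 toward emitter).
Rearranging, u = v · (f₂ − f₀)/(f₂ + f₀) = 1458 × 197/96849 ≈ 2.97 m/s.
So the fish school is moving at 2.97 m/s toward the emitter.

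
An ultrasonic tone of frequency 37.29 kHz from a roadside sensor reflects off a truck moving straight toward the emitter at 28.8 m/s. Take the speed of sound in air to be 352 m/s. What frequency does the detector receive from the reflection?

43.9 kHz

At the truck (a moving observer), f₁ = f₀ · (v + u)/v = 37.29 × 380.8/352 ≈ 40.3 kHz.
The reflection then acts as a moving source: f₂ = f₁ · v/(v − u) ≈ 43.9 kHz.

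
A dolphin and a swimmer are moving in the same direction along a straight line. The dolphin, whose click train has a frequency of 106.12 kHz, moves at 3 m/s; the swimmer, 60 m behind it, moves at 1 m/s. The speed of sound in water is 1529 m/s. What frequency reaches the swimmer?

The swimmer is behind, so the dolphin is moving away from it while the swimmer is moving toward the dolphin.
With source receding and observer approaching, f' = f · (v + v_o)/(v + v_s).
f' = 106.12 × (1529 + 1)/(1529 + 3) = 106.12 × 1530/1532 ≈ 106.0 kHz.

106.0 kHz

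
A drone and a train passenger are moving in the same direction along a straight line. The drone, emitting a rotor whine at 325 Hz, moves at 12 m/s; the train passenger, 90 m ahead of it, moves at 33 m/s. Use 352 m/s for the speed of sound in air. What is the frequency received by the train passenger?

305 Hz

The train passenger is ahead, so the drone is moving toward it while the train passenger is moving away from the drone.
With source approaching and observer receding, f' = f · (v − v_o)/(v − v_s).
f' = 325 × (352 − 33)/(352 − 12) = 325 × 319/340 ≈ 305 Hz.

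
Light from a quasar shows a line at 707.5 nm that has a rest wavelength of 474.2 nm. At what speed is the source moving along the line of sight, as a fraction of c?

λ'/λ₀ = 1.4920 > 1 (redshift), so the source is receding.
λ'/λ₀ = √((1 + β)/(1 − β)) for a receding source ⇒ β = (r² − 1)/(r² + 1) with r = λ'/λ₀.
β = (2.2260 − 1)/(2.2260 + 1) ≈ 0.380.

0.380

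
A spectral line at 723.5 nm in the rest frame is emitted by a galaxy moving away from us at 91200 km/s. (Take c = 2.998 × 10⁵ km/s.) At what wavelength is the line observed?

990.5 nm

β = v/c = 91200/299800 = 0.3042.
Relativistic Doppler for wavelength: λ' = λ₀ · √((1 + β)/(1 − β)).
λ' = 723.5 × √(1.3042/0.6958) = 723.5 × 1.36909 ≈ 990.5 nm.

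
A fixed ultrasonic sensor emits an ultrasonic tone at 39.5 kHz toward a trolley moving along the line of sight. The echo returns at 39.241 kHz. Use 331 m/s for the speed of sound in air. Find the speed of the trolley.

Double Doppler shift off a moving reflector: f₂ = f₀ · (v + u)/(v − u) (u > 0 toward emitter).
Rearranging, u = v · (f₂ − f₀)/(f₂ + f₀) = 331 × -0.259/78.741 ≈ -1.09 m/s.
So the trolley is moving at 1.09 m/s away from the emitter.

1.09 m/s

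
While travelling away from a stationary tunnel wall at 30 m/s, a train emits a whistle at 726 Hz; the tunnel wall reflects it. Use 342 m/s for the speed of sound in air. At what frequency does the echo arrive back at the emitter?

609 Hz

The tunnel wall receives the sound from a moving source: f₁ = f₀ · v/(v + v_e) = 726 × 342/372 ≈ 667 Hz.
On the return leg the train is a moving observer: f₂ = f₁ · (v − v_e)/v = 667 × 312/342 ≈ 609 Hz.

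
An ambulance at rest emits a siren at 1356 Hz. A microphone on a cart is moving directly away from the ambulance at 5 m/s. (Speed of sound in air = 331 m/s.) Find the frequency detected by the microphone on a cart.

1336 Hz

Moving observer, stationary source: f' = f · (v − v_o)/v.
f' = 1356 × (331 − 5)/331 = 1356 × 326/331 ≈ 1336 Hz.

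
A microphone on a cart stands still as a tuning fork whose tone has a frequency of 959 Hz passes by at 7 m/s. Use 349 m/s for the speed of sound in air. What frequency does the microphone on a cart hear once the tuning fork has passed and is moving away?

Receding: f₂ = f · v/(v + v_s) = 959 × 349/356 ≈ 940 Hz.

940 Hz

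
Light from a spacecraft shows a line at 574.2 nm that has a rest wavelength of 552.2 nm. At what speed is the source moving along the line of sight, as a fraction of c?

λ'/λ₀ = 1.0398 > 1 (redshift), so the source is receding.
λ'/λ₀ = √((1 + β)/(1 − β)) for a receding source ⇒ β = (r² − 1)/(r² + 1) with r = λ'/λ₀.
β = (1.0813 − 1)/(1.0813 + 1) ≈ 0.039.

0.039c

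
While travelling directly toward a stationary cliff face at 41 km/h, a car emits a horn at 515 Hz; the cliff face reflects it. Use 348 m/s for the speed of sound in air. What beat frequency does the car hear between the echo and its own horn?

34.8 Hz

41 km/h = 11.39 m/s.
The cliff face receives the sound from a moving source: f₁ = f₀ · v/(v − v_e) = 515 × 348/336.61 ≈ 532.4 Hz.
On the return leg the car is a moving observer: f₂ = f₁ · (v + v_e)/v = 532.4 × 359.39/348 ≈ 549.8 Hz.
Beat against the emitted tone: |f₂ − f₀| = 2v_e·f₀/(v − v_e) = 2 × 11.39 × 515/336.61 ≈ 34.8 Hz.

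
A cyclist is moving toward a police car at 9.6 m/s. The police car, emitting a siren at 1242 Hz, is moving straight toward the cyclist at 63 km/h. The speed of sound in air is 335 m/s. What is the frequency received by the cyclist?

1348 Hz

63 km/h = 17.5 m/s.
Both move, so f' = f · (v + v_o)/(v − v_s).
f' = 1242 × (335 + 9.6)/(335 − 17.5) = 1242 × 344.6/317.5 ≈ 1348 Hz.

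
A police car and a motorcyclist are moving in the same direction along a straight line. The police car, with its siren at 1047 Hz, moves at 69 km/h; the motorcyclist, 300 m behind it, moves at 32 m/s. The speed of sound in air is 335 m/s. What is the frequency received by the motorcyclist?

69 km/h = 19.17 m/s.
The motorcyclist is behind, so the police car is moving away from it while the motorcyclist is moving toward the police car.
Both move, so f' = f · (v + v_o)/(v + v_s).
f' = 1047 × (335 + 32)/(335 + 19.17) = 1047 × 367/354.17 ≈ 1085 Hz.

1085 Hz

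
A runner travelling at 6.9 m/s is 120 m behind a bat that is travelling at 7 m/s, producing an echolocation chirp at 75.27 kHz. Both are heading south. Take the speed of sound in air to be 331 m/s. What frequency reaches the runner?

75.2 kHz

The runner is behind, so the bat is moving away from it while the runner is moving toward the bat.
Both move, so f' = f · (v + v_o)/(v + v_s).
f' = 75.27 × (331 + 6.9)/(331 + 7) = 75.27 × 337.9/338 ≈ 75.2 kHz.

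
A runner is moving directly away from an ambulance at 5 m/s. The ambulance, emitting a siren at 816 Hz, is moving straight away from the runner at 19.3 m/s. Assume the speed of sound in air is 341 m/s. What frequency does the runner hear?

761 Hz

With source receding and observer receding, f' = f · (v − v_o)/(v + v_s).
f' = 816 × (341 − 5)/(341 + 19.3) = 816 × 336/360.3 ≈ 761 Hz.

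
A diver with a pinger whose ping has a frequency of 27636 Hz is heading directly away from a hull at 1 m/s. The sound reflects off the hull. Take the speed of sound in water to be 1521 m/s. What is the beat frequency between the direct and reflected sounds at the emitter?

The hull receives the sound from a moving source: f₁ = f₀ · v/(v + v_e) = 27636 × 1521/1522 ≈ 27617.8 Hz.
On the return leg the diver with a pinger is a moving observer: f₂ = f₁ · (v − v_e)/v = 27617.8 × 1520/1521 ≈ 27599.7 Hz.
Beat against the emitted tone: |f₂ − f₀| = 2v_e·f₀/(v + v_e) = 2 × 1 × 27636/1522 ≈ 36.3 Hz.

36.3 Hz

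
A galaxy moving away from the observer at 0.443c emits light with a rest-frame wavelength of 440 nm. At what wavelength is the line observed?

708.2 nm

Relativistic Doppler for wavelength: λ' = λ₀ · √((1 + β)/(1 − β)).
λ' = 440 × √(1.4430/0.5570) = 440 × 1.60955 ≈ 708.2 nm.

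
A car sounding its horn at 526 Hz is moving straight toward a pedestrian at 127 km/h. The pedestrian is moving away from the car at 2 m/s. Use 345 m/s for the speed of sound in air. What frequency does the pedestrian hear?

583 Hz

127 km/h = 35.28 m/s.
General Doppler shift: f' = f · (v − v_o)/(v − v_s).
f' = 526 × (345 − 2)/(345 − 35.28) = 526 × 343/309.72 ≈ 583 Hz.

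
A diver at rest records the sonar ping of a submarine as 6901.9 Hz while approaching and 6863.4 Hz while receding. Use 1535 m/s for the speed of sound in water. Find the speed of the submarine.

f₁/f₂ = (v + v_s)/(v − v_s), so v_s = v · (f₁ − f₂)/(f₁ + f₂).
v_s = 1535 × (6901.9 − 6863.4)/(6901.9 + 6863.4) = 1535 × 38.5/13765.3 ≈ 4.3 m/s.

4.3 m/s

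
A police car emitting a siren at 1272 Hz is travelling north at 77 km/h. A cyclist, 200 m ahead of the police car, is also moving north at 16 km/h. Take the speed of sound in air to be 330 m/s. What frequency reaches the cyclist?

1342 Hz

77 km/h = 21.39 m/s; 16 km/h = 4.444 m/s.
The cyclist is ahead, so the police car is moving toward it while the cyclist is moving away from the police car.
General Doppler shift: f' = f · (v − v_o)/(v − v_s).
f' = 1272 × (330 − 4.444)/(330 − 21.39) = 1272 × 325.56/308.61 ≈ 1342 Hz.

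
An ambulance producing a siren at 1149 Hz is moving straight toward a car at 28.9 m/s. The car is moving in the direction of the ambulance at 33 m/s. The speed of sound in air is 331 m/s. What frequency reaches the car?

General Doppler shift: f' = f · (v + v_o)/(v − v_s).
f' = 1149 × (331 + 33)/(331 − 28.9) = 1149 × 364/302.1 ≈ 1384 Hz.

1384 Hz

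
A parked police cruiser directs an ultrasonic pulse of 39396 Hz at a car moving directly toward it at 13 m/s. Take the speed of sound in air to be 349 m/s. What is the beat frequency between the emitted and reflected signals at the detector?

The car first receives the wave as a moving observer: f₁ = f₀ · (v + u)/v = 39396 × (349 + 13)/349 ≈ 40863 Hz.
On reflection it acts as a source moving toward the stationary detector: f₂ = f₁ · v/(v − u) = 40863 × 349/336 ≈ 42444 Hz.
Equivalently f₂ = f₀ · (v + u)/(v − u).
Beat frequency: |f₂ − f₀| = 2u·f₀/(v − u) = 2 × 13 × 39396/336 ≈ 3048 Hz.

3048 Hz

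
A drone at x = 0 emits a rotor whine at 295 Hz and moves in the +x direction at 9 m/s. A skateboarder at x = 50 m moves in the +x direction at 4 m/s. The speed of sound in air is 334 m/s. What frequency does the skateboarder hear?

The observer lies on the +x side, so the source is heading toward the observer and the observer is heading away from the source.
With source approaching and observer receding, f' = f · (v − v_o)/(v − v_s).
f' = 295 × (334 − 4)/(334 − 9) = 295 × 330/325 ≈ 300 Hz.

300 Hz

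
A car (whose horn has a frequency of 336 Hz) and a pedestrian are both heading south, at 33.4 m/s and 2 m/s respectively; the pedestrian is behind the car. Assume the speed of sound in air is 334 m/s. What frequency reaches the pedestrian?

307 Hz

The pedestrian is behind, so the car is moving away from it while the pedestrian is moving toward the car.
With source receding and observer approaching, f' = f · (v + v_o)/(v + v_s).
f' = 336 × (334 + 2)/(334 + 33.4) = 336 × 336/367.4 ≈ 307 Hz.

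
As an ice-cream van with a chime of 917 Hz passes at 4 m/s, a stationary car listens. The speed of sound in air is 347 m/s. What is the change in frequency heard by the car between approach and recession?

Approaching: f₁ = f · v/(v − v_s) = 917 × 347/343 ≈ 927.7 Hz.
Receding: f₂ = f · v/(v + v_s) = 917 × 347/351 ≈ 906.5 Hz.
Drop: f₁ − f₂ = 2f·v·v_s/(v² − v_s²) = 2 × 917 × 347 × 4/(347² − 4²) ≈ 21.1 Hz.

21.1 Hz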